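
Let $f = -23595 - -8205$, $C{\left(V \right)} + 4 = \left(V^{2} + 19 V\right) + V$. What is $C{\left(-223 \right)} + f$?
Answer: $29875$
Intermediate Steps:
$C{\left(V \right)} = -4 + V^{2} + 20 V$ ($C{\left(V \right)} = -4 + \left(\left(V^{2} + 19 V\right) + V\right) = -4 + \left(V^{2} + 20 V\right) = -4 + V^{2} + 20 V$)
$f = -15390$ ($f = -23595 + 8205 = -15390$)
$C{\left(-223 \right)} + f = \left(-4 + \left(-223\right)^{2} + 20 \left(-223\right)\right) - 15390 = \left(-4 + 49729 - 4460\right) - 15390 = 45265 - 15390 = 29875$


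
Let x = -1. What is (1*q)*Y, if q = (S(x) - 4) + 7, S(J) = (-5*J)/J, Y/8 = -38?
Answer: 608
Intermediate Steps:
Y = -304 (Y = 8*(-38) = -304)
S(J) = -5
q = -2 (q = (-5 - 4) + 7 = -9 + 7 = -2)
(1*q)*Y = (1*(-2))*(-304) = -2*(-304) = 608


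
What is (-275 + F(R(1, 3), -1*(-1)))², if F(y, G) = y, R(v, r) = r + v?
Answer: 73441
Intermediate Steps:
(-275 + F(R(1, 3), -1*(-1)))² = (-275 + (3 + 1))² = (-275 + 4)² = (-271)² = 73441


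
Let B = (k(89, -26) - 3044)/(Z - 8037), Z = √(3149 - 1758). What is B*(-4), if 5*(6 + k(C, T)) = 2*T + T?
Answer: -246382272/161479945 - 30656*√1391/161479945 ≈ -1.5329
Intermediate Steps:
k(C, T) = -6 + 3*T/5 (k(C, T) = -6 + (2*T + T)/5 = -6 + (3*T)/5 = -6 + 3*T/5)
Z = √1391 ≈ 37.296
B = -15328/(5*(-8037 + √1391)) (B = ((-6 + (⅗)*(-26)) - 3044)/(√1391 - 8037) = ((-6 - 78/5) - 3044)/(-8037 + √1391) = (-108/5 - 3044)/(-8037 + √1391) = -15328/(5*(-8037 + √1391)) ≈ 0.38321)
B*(-4) = (61595568/161479945 + 7664*√1391/161479945)*(-4) = -246382272/161479945 - 30656*√1391/161479945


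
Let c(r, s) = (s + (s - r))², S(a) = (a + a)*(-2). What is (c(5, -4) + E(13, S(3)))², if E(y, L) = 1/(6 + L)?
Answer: 1026169/36 ≈ 28505.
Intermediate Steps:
S(a) = -4*a (S(a) = (2*a)*(-2) = -4*a)
c(r, s) = (-r + 2*s)²
(c(5, -4) + E(13, S(3)))² = ((5 - 2*(-4))² + 1/(6 - 4*3))² = ((5 + 8)² + 1/(6 - 12))² = (13² + 1/(-6))² = (169 - ⅙)² = (1013/6)² = 1026169/36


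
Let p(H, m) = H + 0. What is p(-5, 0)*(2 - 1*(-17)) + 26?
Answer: -69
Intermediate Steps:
p(H, m) = H
p(-5, 0)*(2 - 1*(-17)) + 26 = -5*(2 - 1*(-17)) + 26 = -5*(2 + 17) + 26 = -5*19 + 26 = -95 + 26 = -69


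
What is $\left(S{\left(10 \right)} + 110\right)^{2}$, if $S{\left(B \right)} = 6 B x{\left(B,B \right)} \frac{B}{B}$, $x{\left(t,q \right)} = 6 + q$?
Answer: $1144900$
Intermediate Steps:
$S{\left(B \right)} = 6 B \left(6 + B\right)$ ($S{\left(B \right)} = 6 B \left(6 + B\right) \frac{B}{B} = 6 B \left(6 + B\right) 1 = 6 B \left(6 + B\right)$)
$\left(S{\left(10 \right)} + 110\right)^{2} = \left(6 \cdot 10 \left(6 + 10\right) + 110\right)^{2} = \left(6 \cdot 10 \cdot 16 + 110\right)^{2} = \left(960 + 110\right)^{2} = 1070^{2} = 1144900$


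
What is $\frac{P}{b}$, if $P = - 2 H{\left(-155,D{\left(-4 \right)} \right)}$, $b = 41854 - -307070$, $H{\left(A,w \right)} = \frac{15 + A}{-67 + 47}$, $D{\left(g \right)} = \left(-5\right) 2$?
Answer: $- \frac{7}{174462} \approx -4.0123 \cdot 10^{-5}$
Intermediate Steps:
$D{\left(g \right)} = -10$
$H{\left(A,w \right)} = - \frac{3}{4} - \frac{A}{20}$ ($H{\left(A,w \right)} = \frac{15 + A}{-20} = \left(15 + A\right) \left(- \frac{1}{20}\right) = - \frac{3}{4} - \frac{A}{20}$)
$b = 348924$ ($b = 41854 + 307070 = 348924$)
$P = -14$ ($P = - 2 \left(- \frac{3}{4} - - \frac{31}{4}\right) = - 2 \left(- \frac{3}{4} + \frac{31}{4}\right) = \left(-2\right) 7 = -14$)
$\frac{P}{b} = - \frac{14}{348924} = \left(-14\right) \frac{1}{348924} = - \frac{7}{174462}$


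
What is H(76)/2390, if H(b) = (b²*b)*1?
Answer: 219488/1195 ≈ 183.67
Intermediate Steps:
H(b) = b³ (H(b) = b³*1 = b³)
H(76)/2390 = 76³/2390 = 438976*(1/2390) = 219488/1195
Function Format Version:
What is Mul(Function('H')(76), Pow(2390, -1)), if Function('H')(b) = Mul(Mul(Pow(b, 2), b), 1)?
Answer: Rational(219488, 1195) ≈ 183.67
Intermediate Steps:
Function('H')(b) = Pow(b, 3) (Function('H')(b) = Mul(Pow(b, 3), 1) = Pow(b, 3))
Mul(Function('H')(76), Pow(2390, -1)) = Mul(Pow(76, 3), Pow(2390, -1)) = Mul(438976, Rational(1, 2390)) = Rational(219488, 1195)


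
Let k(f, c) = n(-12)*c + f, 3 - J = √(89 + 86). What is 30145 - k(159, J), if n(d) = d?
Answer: 30022 - 60*√7 ≈ 29863.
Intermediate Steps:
J = 3 - 5*√7 (J = 3 - √(89 + 86) = 3 - √175 = 3 - 5*√7 ≈ -10.229)
k(f, c) = f - 12*c (k(f, c) = -12*c + f = f - 12*c)
30145 - k(159, J) = 30145 - (159 - 12*(3 - 5*√7)) = 30145 - (159 + (-36 + 60*√7)) = 30145 - (123 + 60*√7) = 30145 + (-123 - 60*√7) = 30022 - 60*√7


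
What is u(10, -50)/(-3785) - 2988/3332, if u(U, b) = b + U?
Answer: -558815/630581 ≈ -0.88619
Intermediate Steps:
u(U, b) = U + b
u(10, -50)/(-3785) - 2988/3332 = (10 - 50)/(-3785) - 2988/3332 = -40*(-1/3785) - 2988*1/3332 = 8/757 - 747/833 = -558815/630581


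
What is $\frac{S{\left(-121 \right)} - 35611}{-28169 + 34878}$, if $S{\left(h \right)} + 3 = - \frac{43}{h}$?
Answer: $- \frac{4309251}{811789} \approx -5.3083$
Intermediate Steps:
$S{\left(h \right)} = -3 - \frac{43}{h}$
$\frac{S{\left(-121 \right)} - 35611}{-28169 + 34878} = \frac{\left(-3 - \frac{43}{-121}\right) - 35611}{-28169 + 34878} = \frac{\left(-3 - - \frac{43}{121}\right) - 35611}{6709} = \left(\left(-3 + \frac{43}{121}\right) - 35611\right) \frac{1}{6709} = \left(- \frac{320}{121} - 35611\right) \frac{1}{6709} = \left(- \frac{4309251}{121}\right) \frac{1}{6709} = - \frac{4309251}{811789}$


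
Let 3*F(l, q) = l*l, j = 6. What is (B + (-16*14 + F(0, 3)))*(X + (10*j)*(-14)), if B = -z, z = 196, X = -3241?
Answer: 1714020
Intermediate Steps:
F(l, q) = l²/3 (F(l, q) = (l*l)/3 = l²/3)
B = -196 (B = -1*196 = -196)
(B + (-16*14 + F(0, 3)))*(X + (10*j)*(-14)) = (-196 + (-16*14 + (⅓)*0²))*(-3241 + (10*6)*(-14)) = (-196 + (-224 + (⅓)*0))*(-3241 + 60*(-14)) = (-196 + (-224 + 0))*(-3241 - 840) = (-196 - 224)*(-4081) = -420*(-4081) = 1714020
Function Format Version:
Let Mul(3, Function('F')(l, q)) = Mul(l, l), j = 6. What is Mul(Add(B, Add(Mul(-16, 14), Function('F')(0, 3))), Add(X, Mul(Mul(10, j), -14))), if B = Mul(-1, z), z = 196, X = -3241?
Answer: 1714020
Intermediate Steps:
Function('F')(l, q) = Mul(Rational(1, 3), Pow(l, 2)) (Function('F')(l, q) = Mul(Rational(1, 3), Mul(l, l)) = Mul(Rational(1, 3), Pow(l, 2)))
B = -196 (B = Mul(-1, 196) = -196)
Mul(Add(B, Add(Mul(-16, 14), Function('F')(0, 3))), Add(X, Mul(Mul(10, j), -14))) = Mul(Add(-196, Add(Mul(-16, 14), Mul(Rational(1, 3), Pow(0, 2)))), Add(-3241, Mul(Mul(10, 6), -14))) = Mul(Add(-196, Add(-224, Mul(Rational(1, 3), 0))), Add(-3241, Mul(60, -14))) = Mul(Add(-196, Add(-224, 0)), Add(-3241, -840)) = Mul(Add(-196, -224), -4081) = Mul(-420, -4081) = 1714020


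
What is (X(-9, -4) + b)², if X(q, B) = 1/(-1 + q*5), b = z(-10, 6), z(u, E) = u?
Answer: 212521/2116 ≈ 100.44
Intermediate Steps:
b = -10
X(q, B) = 1/(-1 + 5*q)
(X(-9, -4) + b)² = (1/(-1 + 5*(-9)) - 10)² = (1/(-1 - 45) - 10)² = (1/(-46) - 10)² = (-1/46 - 10)² = (-461/46)² = 212521/2116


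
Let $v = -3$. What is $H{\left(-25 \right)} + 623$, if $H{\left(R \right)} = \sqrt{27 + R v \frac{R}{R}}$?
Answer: $623 + \sqrt{102} \approx 633.1$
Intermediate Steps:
$H{\left(R \right)} = \sqrt{27 - 3 R}$ ($H{\left(R \right)} = \sqrt{27 + R \left(-3\right) \frac{R}{R}} = \sqrt{27 + - 3 R 1} = \sqrt{27 - 3 R}$)
$H{\left(-25 \right)} + 623 = \sqrt{27 - -75} + 623 = \sqrt{27 + 75} + 623 = \sqrt{102} + 623 = 623 + \sqrt{102}$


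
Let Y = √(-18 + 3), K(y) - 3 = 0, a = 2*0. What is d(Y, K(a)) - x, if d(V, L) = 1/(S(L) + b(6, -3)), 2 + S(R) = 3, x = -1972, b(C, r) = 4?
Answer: 9861/5 ≈ 1972.2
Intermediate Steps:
a = 0
K(y) = 3 (K(y) = 3 + 0 = 3)
S(R) = 1 (S(R) = -2 + 3 = 1)
Y = I*√15 (Y = √(-15) = I*√15 ≈ 3.873*I)
d(V, L) = ⅕ (d(V, L) = 1/(1 + 4) = 1/5 = ⅕)
d(Y, K(a)) - x = ⅕ - 1*(-1972) = ⅕ + 1972 = 9861/5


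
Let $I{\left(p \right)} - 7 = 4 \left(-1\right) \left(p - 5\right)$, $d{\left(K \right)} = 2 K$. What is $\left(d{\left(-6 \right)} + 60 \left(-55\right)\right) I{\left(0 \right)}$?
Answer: $-89424$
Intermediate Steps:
$I{\left(p \right)} = 27 - 4 p$ ($I{\left(p \right)} = 7 + 4 \left(-1\right) \left(p - 5\right) = 7 - 4 \left(-5 + p\right) = 7 - \left(-20 + 4 p\right) = 27 - 4 p$)
$\left(d{\left(-6 \right)} + 60 \left(-55\right)\right) I{\left(0 \right)} = \left(2 \left(-6\right) + 60 \left(-55\right)\right) \left(27 - 0\right) = \left(-12 - 3300\right) \left(27 + 0\right) = \left(-3312\right) 27 = -89424$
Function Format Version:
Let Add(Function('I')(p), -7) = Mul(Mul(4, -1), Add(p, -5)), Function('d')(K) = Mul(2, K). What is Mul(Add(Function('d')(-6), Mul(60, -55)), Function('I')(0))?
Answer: -89424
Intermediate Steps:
Function('I')(p) = Add(27, Mul(-4, p)) (Function('I')(p) = Add(7, Mul(Mul(4, -1), Add(p, -5))) = Add(7, Mul(-4, Add(-5, p))) = Add(7, Add(20, Mul(-4, p))) = Add(27, Mul(-4, p)))
Mul(Add(Function('d')(-6), Mul(60, -55)), Function('I')(0)) = Mul(Add(Mul(2, -6), Mul(60, -55)), Add(27, Mul(-4, 0))) = Mul(Add(-12, -3300), Add(27, 0)) = Mul(-3312, 27) = -89424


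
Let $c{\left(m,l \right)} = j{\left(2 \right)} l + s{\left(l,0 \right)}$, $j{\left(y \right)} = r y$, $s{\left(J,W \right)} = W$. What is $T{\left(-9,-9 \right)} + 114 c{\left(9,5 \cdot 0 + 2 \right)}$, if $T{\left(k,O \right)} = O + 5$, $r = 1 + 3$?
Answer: $1820$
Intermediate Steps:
$r = 4$
$j{\left(y \right)} = 4 y$
$c{\left(m,l \right)} = 8 l$ ($c{\left(m,l \right)} = 4 \cdot 2 l + 0 = 8 l + 0 = 8 l$)
$T{\left(k,O \right)} = 5 + O$
$T{\left(-9,-9 \right)} + 114 c{\left(9,5 \cdot 0 + 2 \right)} = \left(5 - 9\right) + 114 \cdot 8 \left(5 \cdot 0 + 2\right) = -4 + 114 \cdot 8 \left(0 + 2\right) = -4 + 114 \cdot 8 \cdot 2 = -4 + 114 \cdot 16 = -4 + 1824 = 1820$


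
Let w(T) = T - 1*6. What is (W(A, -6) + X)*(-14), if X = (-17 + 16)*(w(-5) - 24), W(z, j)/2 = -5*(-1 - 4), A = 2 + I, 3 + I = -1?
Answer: -1190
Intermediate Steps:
I = -4 (I = -3 - 1 = -4)
w(T) = -6 + T (w(T) = T - 6 = -6 + T)
A = -2 (A = 2 - 4 = -2)
W(z, j) = 50 (W(z, j) = 2*(-5*(-1 - 4)) = 2*(-5*(-5)) = 2*25 = 50)
X = 35 (X = (-17 + 16)*((-6 - 5) - 24) = -(-11 - 24) = -1*(-35) = 35)
(W(A, -6) + X)*(-14) = (50 + 35)*(-14) = 85*(-14) = -1190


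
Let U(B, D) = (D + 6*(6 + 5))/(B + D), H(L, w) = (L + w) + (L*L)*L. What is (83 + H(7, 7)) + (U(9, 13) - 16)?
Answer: 9407/22 ≈ 427.59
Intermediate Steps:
H(L, w) = L + w + L**3 (H(L, w) = (L + w) + L**2*L = (L + w) + L**3 = L + w + L**3)
U(B, D) = (66 + D)/(B + D) (U(B, D) = (D + 6*11)/(B + D) = (D + 66)/(B + D) = (66 + D)/(B + D))
(83 + H(7, 7)) + (U(9, 13) - 16) = (83 + (7 + 7 + 7**3)) + ((66 + 13)/(9 + 13) - 16) = (83 + (7 + 7 + 343)) + (79/22 - 16) = (83 + 357) + ((1/22)*79 - 16) = 440 + (79/22 - 16) = 440 - 273/22 = 9407/22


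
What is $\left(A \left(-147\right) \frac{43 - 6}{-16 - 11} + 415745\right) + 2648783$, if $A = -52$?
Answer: $\frac{27486476}{9} \approx 3.0541 \cdot 10^{6}$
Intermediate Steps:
$\left(A \left(-147\right) \frac{43 - 6}{-16 - 11} + 415745\right) + 2648783 = \left(\left(-52\right) \left(-147\right) \frac{43 - 6}{-16 - 11} + 415745\right) + 2648783 = \left(7644 \frac{37}{-27} + 415745\right) + 2648783 = \left(7644 \cdot 37 \left(- \frac{1}{27}\right) + 415745\right) + 2648783 = \left(7644 \left(- \frac{37}{27}\right) + 415745\right) + 2648783 = \left(- \frac{94276}{9} + 415745\right) + 2648783 = \frac{3647429}{9} + 2648783 = \frac{27486476}{9}$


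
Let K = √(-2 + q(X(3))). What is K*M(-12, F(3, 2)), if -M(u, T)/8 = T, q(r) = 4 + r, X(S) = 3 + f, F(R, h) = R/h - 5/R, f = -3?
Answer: 4*√2/3 ≈ 1.8856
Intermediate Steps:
F(R, h) = -5/R + R/h
X(S) = 0 (X(S) = 3 - 3 = 0)
M(u, T) = -8*T
K = √2 (K = √(-2 + (4 + 0)) = √(-2 + 4) = √2 ≈ 1.4142)
K*M(-12, F(3, 2)) = √2*(-8*(-5/3 + 3/2)) = √2*(-8*(-⅙)) = √2*(4/3) = 4*√2/3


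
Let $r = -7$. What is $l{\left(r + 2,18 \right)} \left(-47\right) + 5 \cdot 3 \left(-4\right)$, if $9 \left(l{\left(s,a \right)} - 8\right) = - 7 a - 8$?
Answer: $\frac{2374}{9} \approx 263.78$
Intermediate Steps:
$l{\left(s,a \right)} = \frac{64}{9} - \frac{7 a}{9}$ ($l{\left(s,a \right)} = 8 + \frac{- 7 a - 8}{9} = 8 + \frac{-8 - 7 a}{9} = 8 - \left(\frac{8}{9} + \frac{7 a}{9}\right) = \frac{64}{9} - \frac{7 a}{9}$)
$l{\left(r + 2,18 \right)} \left(-47\right) + 5 \cdot 3 \left(-4\right) = \left(\frac{64}{9} - 14\right) \left(-47\right) + 5 \cdot 3 \left(-4\right) = \left(\frac{64}{9} - 14\right) \left(-47\right) + 15 \left(-4\right) = \left(- \frac{62}{9}\right) \left(-47\right) - 60 = \frac{2914}{9} - 60 = \frac{2374}{9}$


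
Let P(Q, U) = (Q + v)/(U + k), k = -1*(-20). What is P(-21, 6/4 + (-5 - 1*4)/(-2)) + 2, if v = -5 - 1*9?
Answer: 17/26 ≈ 0.65385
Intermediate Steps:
k = 20
v = -14 (v = -5 - 9 = -14)
P(Q, U) = (-14 + Q)/(20 + U) (P(Q, U) = (Q - 14)/(U + 20) = (-14 + Q)/(20 + U))
P(-21, 6/4 + (-5 - 1*4)/(-2)) + 2 = (-14 - 21)/(20 + (6/4 + (-5 - 1*4)/(-2))) + 2 = -35/(20 + (6*(¼) + (-5 - 4)*(-½))) + 2 = -35/(20 + (3/2 - 9*(-½))) + 2 = -35/(20 + (3/2 + 9/2)) + 2 = -35/(20 + 6) + 2 = -35/26 + 2 = 17/26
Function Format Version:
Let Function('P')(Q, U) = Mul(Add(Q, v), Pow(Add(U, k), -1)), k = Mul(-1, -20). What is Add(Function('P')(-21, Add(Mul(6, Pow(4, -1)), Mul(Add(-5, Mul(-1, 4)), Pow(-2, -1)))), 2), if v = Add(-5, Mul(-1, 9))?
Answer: Rational(17, 26) ≈ 0.65385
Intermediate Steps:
k = 20
v = -14 (v = Add(-5, -9) = -14)
Function('P')(Q, U) = Mul(Pow(Add(20, U), -1), Add(-14, Q)) (Function('P')(Q, U) = Mul(Add(Q, -14), Pow(Add(U, 20), -1)) = Mul(Add(-14, Q), Pow(Add(20, U), -1)) = Mul(Pow(Add(20, U), -1), Add(-14, Q)))
Add(Function('P')(-21, Add(Mul(6, Pow(4, -1)), Mul(Add(-5, Mul(-1, 4)), Pow(-2, -1)))), 2) = Add(Mul(Pow(Add(20, Add(Mul(6, Pow(4, -1)), Mul(Add(-5, Mul(-1, 4)), Pow(-2, -1)))), -1), Add(-14, -21)), 2) = Add(Mul(Pow(Add(20, Add(Mul(6, Rational(1, 4)), Mul(Add(-5, -4), Rational(-1, 2)))), -1), -35), 2) = Add(Mul(Pow(Add(20, Add(Rational(3, 2), Mul(-9, Rational(-1, 2)))), -1), -35), 2) = Add(Mul(Pow(Add(20, Add(Rational(3, 2), Rational(9, 2))), -1), -35), 2) = Add(Mul(Pow(Add(20, 6), -1), -35), 2) = Add(Mul(Pow(26, -1), -35), 2) = Add(Mul(Rational(1, 26), -35), 2) = Add(Rational(-35, 26), 2) = Rational(17, 26)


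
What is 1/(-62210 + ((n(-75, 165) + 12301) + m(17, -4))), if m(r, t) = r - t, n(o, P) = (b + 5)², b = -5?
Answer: -1/49888 ≈ -2.0045e-5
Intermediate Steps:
n(o, P) = 0 (n(o, P) = (-5 + 5)² = 0² = 0)
1/(-62210 + ((n(-75, 165) + 12301) + m(17, -4))) = 1/(-62210 + ((0 + 12301) + (17 - 1*(-4)))) = 1/(-62210 + (12301 + (17 + 4))) = 1/(-62210 + (12301 + 21)) = 1/(-62210 + 12322) = 1/(-49888) = -1/49888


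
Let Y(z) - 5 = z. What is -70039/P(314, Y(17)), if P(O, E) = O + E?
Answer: -70039/336 ≈ -208.45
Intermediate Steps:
Y(z) = 5 + z
P(O, E) = E + O
-70039/P(314, Y(17)) = -70039/((5 + 17) + 314) = -70039/(22 + 314) = -70039/336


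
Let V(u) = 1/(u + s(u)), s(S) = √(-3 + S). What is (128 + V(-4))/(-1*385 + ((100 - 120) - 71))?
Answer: -105/391 + I*√7/10948 ≈ -0.26854 + 0.00024167*I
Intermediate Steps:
V(u) = 1/(u + √(-3 + u))
(128 + V(-4))/(-1*385 + ((100 - 120) - 71)) = (128 + 1/(-4 + √(-3 - 4)))/(-1*385 + ((100 - 120) - 71)) = (128 + 1/(-4 + √(-7)))/(-385 + (-20 - 71)) = (128 + 1/(-4 + I*√7))/(-385 - 91) = (128 + 1/(-4 + I*√7))/(-476) = (128 + 1/(-4 + I*√7))*(-1/476) = -32/119 - 1/(476*(-4 + I*√7))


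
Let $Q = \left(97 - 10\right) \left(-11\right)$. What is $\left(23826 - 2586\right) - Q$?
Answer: $22197$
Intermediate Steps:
$Q = -957$ ($Q = 87 \left(-11\right) = -957$)
$\left(23826 - 2586\right) - Q = \left(23826 - 2586\right) - -957 = \left(23826 - 2586\right) + 957 = 21240 + 957 = 22197$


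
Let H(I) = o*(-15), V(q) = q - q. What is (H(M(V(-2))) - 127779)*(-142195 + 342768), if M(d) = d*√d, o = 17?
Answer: -25680163482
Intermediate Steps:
V(q) = 0
M(d) = d^(3/2)
H(I) = -255 (H(I) = 17*(-15) = -255)
(H(M(V(-2))) - 127779)*(-142195 + 342768) = (-255 - 127779)*(-142195 + 342768) = -128034*200573 = -25680163482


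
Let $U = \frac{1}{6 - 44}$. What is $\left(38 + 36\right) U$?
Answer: $- \frac{37}{19} \approx -1.9474$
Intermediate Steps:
$U = - \frac{1}{38}$ ($U = \frac{1}{6 - 44} = \frac{1}{-38} = - \frac{1}{38} \approx -0.026316$)
$\left(38 + 36\right) U = \left(38 + 36\right) \left(- \frac{1}{38}\right) = 74 \left(- \frac{1}{38}\right) = - \frac{37}{19}$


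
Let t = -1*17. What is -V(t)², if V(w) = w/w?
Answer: -1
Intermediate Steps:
t = -17
V(w) = 1
-V(t)² = -1*1² = -1*1 = -1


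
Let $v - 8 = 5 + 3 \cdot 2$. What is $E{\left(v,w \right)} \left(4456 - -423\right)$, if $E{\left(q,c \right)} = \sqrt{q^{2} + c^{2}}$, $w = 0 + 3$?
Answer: $4879 \sqrt{370} \approx 93850.0$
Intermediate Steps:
$w = 3$
$v = 19$ ($v = 8 + \left(5 + 3 \cdot 2\right) = 8 + \left(5 + 6\right) = 8 + 11 = 19$)
$E{\left(q,c \right)} = \sqrt{c^{2} + q^{2}}$
$E{\left(v,w \right)} \left(4456 - -423\right) = \sqrt{3^{2} + 19^{2}} \left(4456 - -423\right) = \sqrt{9 + 361} \left(4456 + 423\right) = \sqrt{370} \cdot 4879 = 4879 \sqrt{370}$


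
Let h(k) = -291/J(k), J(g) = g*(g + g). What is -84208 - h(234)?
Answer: -3073928735/36504 ≈ -84208.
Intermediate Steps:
J(g) = 2*g² (J(g) = g*(2*g) = 2*g²)
h(k) = -291/(2*k²) (h(k) = -291*1/(2*k²) = -291/(2*k²))
-84208 - h(234) = -84208 - (-291)/(2*234²) = -84208 - (-291)/(2*54756) = -84208 - 1*(-97/36504) = -84208 + 97/36504 = -3073928735/36504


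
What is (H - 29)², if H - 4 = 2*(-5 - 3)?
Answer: 1681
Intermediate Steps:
H = -12 (H = 4 + 2*(-5 - 3) = 4 + 2*(-8) = 4 - 16 = -12)
(H - 29)² = (-12 - 29)² = (-41)² = 1681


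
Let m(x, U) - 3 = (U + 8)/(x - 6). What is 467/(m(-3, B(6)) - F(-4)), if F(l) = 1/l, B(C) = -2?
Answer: 5604/31 ≈ 180.77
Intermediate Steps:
m(x, U) = 3 + (8 + U)/(-6 + x) (m(x, U) = 3 + (U + 8)/(x - 6) = 3 + (8 + U)/(-6 + x))
467/(m(-3, B(6)) - F(-4)) = 467/((-10 - 2 + 3*(-3))/(-6 - 3) - 1/(-4)) = 467/((-10 - 2 - 9)/(-9) - 1*(-¼)) = 467/(-⅑*(-21) + ¼) = 467/(7/3 + ¼) = 467/(31/12) = 467*(12/31) = 5604/31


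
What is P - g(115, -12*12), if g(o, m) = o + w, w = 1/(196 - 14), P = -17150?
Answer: -3142231/182 ≈ -17265.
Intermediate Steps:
w = 1/182 ≈ 0.0054945
g(o, m) = 1/182 + o (g(o, m) = o + 1/182 = 1/182 + o)
P - g(115, -12*12) = -17150 - (1/182 + 115) = -17150 - 1*20931/182 = -17150 - 20931/182 = -3142231/182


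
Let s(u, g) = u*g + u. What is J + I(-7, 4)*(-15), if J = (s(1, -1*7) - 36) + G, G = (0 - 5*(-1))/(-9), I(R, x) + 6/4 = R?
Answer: 1529/18 ≈ 84.944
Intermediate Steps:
s(u, g) = u + g*u (s(u, g) = g*u + u = u + g*u)
I(R, x) = -3/2 + R
G = -5/9 (G = (0 + 5)*(-⅑) = 5*(-⅑) = -5/9 ≈ -0.55556)
J = -383/9 (J = (1*(1 - 1*7) - 36) - 5/9 = (1*(1 - 7) - 36) - 5/9 = (1*(-6) - 36) - 5/9 = (-6 - 36) - 5/9 = -42 - 5/9 = -383/9 ≈ -42.556)
J + I(-7, 4)*(-15) = -383/9 + (-3/2 - 7)*(-15) = -383/9 - 17/2*(-15) = -383/9 + 255/2 = 1529/18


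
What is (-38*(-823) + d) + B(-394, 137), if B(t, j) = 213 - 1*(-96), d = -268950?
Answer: -237367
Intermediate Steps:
B(t, j) = 309 (B(t, j) = 213 + 96 = 309)
(-38*(-823) + d) + B(-394, 137) = (-38*(-823) - 268950) + 309 = (31274 - 268950) + 309 = -237676 + 309 = -237367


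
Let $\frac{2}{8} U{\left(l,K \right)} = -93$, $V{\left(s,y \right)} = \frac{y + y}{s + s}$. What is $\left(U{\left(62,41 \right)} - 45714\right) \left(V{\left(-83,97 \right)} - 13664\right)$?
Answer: $\frac{52271155974}{83} \approx 6.2977 \cdot 10^{8}$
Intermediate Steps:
$V{\left(s,y \right)} = \frac{y}{s}$ ($V{\left(s,y \right)} = \frac{2 y}{2 s} = 2 y \frac{1}{2 s} = \frac{y}{s}$)
$U{\left(l,K \right)} = -372$ ($U{\left(l,K \right)} = 4 \left(-93\right) = -372$)
$\left(U{\left(62,41 \right)} - 45714\right) \left(V{\left(-83,97 \right)} - 13664\right) = \left(-372 - 45714\right) \left(\frac{97}{-83} - 13664\right) = - 46086 \left(97 \left(- \frac{1}{83}\right) - 13664\right) = - 46086 \left(- \frac{97}{83} - 13664\right) = \left(-46086\right) \left(- \frac{1134209}{83}\right) = \frac{52271155974}{83}$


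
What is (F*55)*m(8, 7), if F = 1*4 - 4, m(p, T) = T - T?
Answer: 0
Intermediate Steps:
m(p, T) = 0
F = 0 (F = 4 - 4 = 0)
(F*55)*m(8, 7) = (0*55)*0 = 0*0 = 0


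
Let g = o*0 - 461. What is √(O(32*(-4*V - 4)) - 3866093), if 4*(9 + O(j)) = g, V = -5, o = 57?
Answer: I*√15464869/2 ≈ 1966.3*I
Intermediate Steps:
g = -461 (g = 57*0 - 461 = 0 - 461 = -461)
O(j) = -497/4 (O(j) = -9 + (¼)*(-461) = -9 - 461/4 = -497/4)
√(O(32*(-4*V - 4)) - 3866093) = √(-497/4 - 3866093) = √(-15464869/4) = I*√15464869/2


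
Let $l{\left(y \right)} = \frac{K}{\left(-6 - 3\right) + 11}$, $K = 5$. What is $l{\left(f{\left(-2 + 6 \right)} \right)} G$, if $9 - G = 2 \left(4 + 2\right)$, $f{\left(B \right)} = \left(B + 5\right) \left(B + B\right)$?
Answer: $- \frac{15}{2} \approx -7.5$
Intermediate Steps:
$f{\left(B \right)} = 2 B \left(5 + B\right)$ ($f{\left(B \right)} = \left(5 + B\right) 2 B = 2 B \left(5 + B\right)$)
$G = -3$ ($G = 9 - 2 \left(4 + 2\right) = 9 - 2 \cdot 6 = 9 - 12 = -3$)
$l{\left(y \right)} = \frac{5}{2}$ ($l{\left(y \right)} = \frac{5}{\left(-6 - 3\right) + 11} = \frac{5}{-9 + 11} = \frac{5}{2}$)
$l{\left(f{\left(-2 + 6 \right)} \right)} G = \frac{5}{2} \left(-3\right) = - \frac{15}{2}$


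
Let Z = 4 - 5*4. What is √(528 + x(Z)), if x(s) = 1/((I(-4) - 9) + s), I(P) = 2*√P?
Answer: √(216929143 - 2564*I)/641 ≈ 22.977 - 0.00013579*I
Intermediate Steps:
Z = -16 (Z = 4 - 20 = -16)
x(s) = 1/(-9 + s + 4*I) (x(s) = 1/((2*√(-4) - 9) + s) = 1/((2*(2*I) - 9) + s) = 1/((4*I - 9) + s) = 1/((-9 + 4*I) + s) = 1/(-9 + s + 4*I))
√(528 + x(Z)) = √(528 + 1/(-9 - 16 + 4*I)) = √(528 + 1/(-25 + 4*I)) = √(528 + (-25 - 4*I)/641)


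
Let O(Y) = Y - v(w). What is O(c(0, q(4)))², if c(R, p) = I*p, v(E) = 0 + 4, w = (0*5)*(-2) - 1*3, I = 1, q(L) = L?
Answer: 0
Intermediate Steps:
w = -3 (w = 0*(-2) - 3 = 0 - 3 = -3)
v(E) = 4
c(R, p) = p (c(R, p) = 1*p = p)
O(Y) = -4 + Y (O(Y) = Y - 1*4 = Y - 4 = -4 + Y)
O(c(0, q(4)))² = (-4 + 4)² = 0² = 0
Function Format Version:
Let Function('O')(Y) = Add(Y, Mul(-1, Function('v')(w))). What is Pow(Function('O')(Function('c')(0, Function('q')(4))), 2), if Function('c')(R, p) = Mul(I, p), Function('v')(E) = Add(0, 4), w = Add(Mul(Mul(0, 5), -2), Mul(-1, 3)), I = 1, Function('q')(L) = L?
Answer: 0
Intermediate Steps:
w = -3 (w = Add(Mul(0, -2), -3) = Add(0, -3) = -3)
Function('v')(E) = 4
Function('c')(R, p) = p (Function('c')(R, p) = Mul(1, p) = p)
Function('O')(Y) = Add(-4, Y) (Function('O')(Y) = Add(Y, Mul(-1, 4)) = Add(Y, -4) = Add(-4, Y))
Pow(Function('O')(Function('c')(0, Function('q')(4))), 2) = Pow(Add(-4, 4), 2) = Pow(0, 2) = 0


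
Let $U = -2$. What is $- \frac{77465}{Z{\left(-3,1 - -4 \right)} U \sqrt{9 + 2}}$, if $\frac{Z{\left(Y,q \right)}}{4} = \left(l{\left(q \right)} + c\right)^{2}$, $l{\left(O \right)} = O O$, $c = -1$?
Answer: $\frac{77465 \sqrt{11}}{50688} \approx 5.0687$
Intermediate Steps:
$l{\left(O \right)} = O^{2}$
$Z{\left(Y,q \right)} = 4 \left(-1 + q^{2}\right)^{2}$ ($Z{\left(Y,q \right)} = 4 \left(q^{2} - 1\right)^{2} = 4 \left(-1 + q^{2}\right)^{2}$)
$- \frac{77465}{Z{\left(-3,1 - -4 \right)} U \sqrt{9 + 2}} = - \frac{77465}{4 \left(-1 + \left(1 - -4\right)^{2}\right)^{2} \left(-2\right) \sqrt{9 + 2}} = - \frac{77465}{4 \left(-1 + \left(1 + 4\right)^{2}\right)^{2} \left(-2\right) \sqrt{11}} = - \frac{77465}{4 \left(-1 + 5^{2}\right)^{2} \left(-2\right) \sqrt{11}} = - \frac{77465}{4 \left(-1 + 25\right)^{2} \left(-2\right) \sqrt{11}} = - \frac{77465}{4 \cdot 24^{2} \left(-2\right) \sqrt{11}} = - \frac{77465}{4 \cdot 576 \left(-2\right) \sqrt{11}} = - \frac{77465}{2304 \left(-2\right) \sqrt{11}} = - \frac{77465}{\left(-4608\right) \sqrt{11}} = - 77465 \left(- \frac{\sqrt{11}}{50688}\right) = \frac{77465 \sqrt{11}}{50688}$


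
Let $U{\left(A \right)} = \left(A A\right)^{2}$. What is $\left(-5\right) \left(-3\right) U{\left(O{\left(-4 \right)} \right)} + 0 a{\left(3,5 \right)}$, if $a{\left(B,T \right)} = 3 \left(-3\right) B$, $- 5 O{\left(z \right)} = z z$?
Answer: $\frac{196608}{125} \approx 1572.9$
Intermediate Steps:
$O{\left(z \right)} = - \frac{z^{2}}{5}$ ($O{\left(z \right)} = - \frac{z z}{5} = - \frac{z^{2}}{5}$)
$U{\left(A \right)} = A^{4}$ ($U{\left(A \right)} = \left(A^{2}\right)^{2} = A^{4}$)
$a{\left(B,T \right)} = - 9 B$
$\left(-5\right) \left(-3\right) U{\left(O{\left(-4 \right)} \right)} + 0 a{\left(3,5 \right)} = \left(-5\right) \left(-3\right) \left(- \frac{\left(-4\right)^{2}}{5}\right)^{4} + 0 \left(\left(-9\right) 3\right) = 15 \left(\left(- \frac{1}{5}\right) 16\right)^{4} + 0 \left(-27\right) = 15 \left(- \frac{16}{5}\right)^{4} + 0 = 15 \cdot \frac{65536}{625} + 0 = \frac{196608}{125} + 0 = \frac{196608}{125}$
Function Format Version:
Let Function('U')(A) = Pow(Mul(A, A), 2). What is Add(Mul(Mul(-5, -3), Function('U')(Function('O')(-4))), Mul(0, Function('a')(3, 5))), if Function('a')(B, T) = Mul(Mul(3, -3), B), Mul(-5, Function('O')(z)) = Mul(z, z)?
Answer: Rational(196608, 125) ≈ 1572.9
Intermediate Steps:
Function('O')(z) = Mul(Rational(-1, 5), Pow(z, 2)) (Function('O')(z) = Mul(Rational(-1, 5), Mul(z, z)) = Mul(Rational(-1, 5), Pow(z, 2)))
Function('U')(A) = Pow(A, 4) (Function('U')(A) = Pow(Pow(A, 2), 2) = Pow(A, 4))
Function('a')(B, T) = Mul(-9, B)
Add(Mul(Mul(-5, -3), Function('U')(Function('O')(-4))), Mul(0, Function('a')(3, 5))) = Add(Mul(Mul(-5, -3), Pow(Mul(Rational(-1, 5), Pow(-4, 2)), 4)), Mul(0, Mul(-9, 3))) = Add(Mul(15, Pow(Mul(Rational(-1, 5), 16), 4)), Mul(0, -27)) = Add(Mul(15, Pow(Rational(-16, 5), 4)), 0) = Add(Mul(15, Rational(65536, 625)), 0) = Add(Rational(196608, 125), 0) = Rational(196608, 125)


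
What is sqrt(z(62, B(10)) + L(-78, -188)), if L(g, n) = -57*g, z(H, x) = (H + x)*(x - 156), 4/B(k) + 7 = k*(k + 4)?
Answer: I*sqrt(92492706)/133 ≈ 72.311*I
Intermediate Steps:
B(k) = 4/(-7 + k*(4 + k)) (B(k) = 4/(-7 + k*(k + 4)) = 4/(-7 + k*(4 + k)))
z(H, x) = (-156 + x)*(H + x) (z(H, x) = (H + x)*(-156 + x) = (-156 + x)*(H + x))
sqrt(z(62, B(10)) + L(-78, -188)) = sqrt(((4/(-7 + 10**2 + 4*10))**2 - 156*62 - 624/(-7 + 10**2 + 4*10) + 62*(4/(-7 + 10**2 + 4*10))) - 57*(-78)) = sqrt(((4/(-7 + 100 + 40))**2 - 9672 - 624/(-7 + 100 + 40) + 62*(4/(-7 + 100 + 40))) + 4446) = sqrt(((4/133)**2 - 9672 - 624/133 + 62*(4/133)) + 4446) = sqrt(((4*(1/133))**2 - 9672 - 624/133 + 62*(4*(1/133))) + 4446) = sqrt(((4/133)**2 - 9672 - 156*4/133 + 62*(4/133)) + 4446) = sqrt((16/17689 - 9672 - 624/133 + 248/133) + 4446) = sqrt(-171138000/17689 + 4446) = sqrt(-92492706/17689) = I*sqrt(92492706)/133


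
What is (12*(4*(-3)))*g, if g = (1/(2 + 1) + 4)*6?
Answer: -3744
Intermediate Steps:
g = 26 (g = (1/3 + 4)*6 = (⅓ + 4)*6 = (13/3)*6 = 26)
(12*(4*(-3)))*g = (12*(4*(-3)))*26 = (12*(-12))*26 = -144*26 = -3744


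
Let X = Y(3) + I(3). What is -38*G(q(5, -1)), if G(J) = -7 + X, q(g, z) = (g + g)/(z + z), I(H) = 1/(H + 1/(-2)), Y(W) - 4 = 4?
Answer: -266/5 ≈ -53.200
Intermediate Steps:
Y(W) = 8 (Y(W) = 4 + 4 = 8)
I(H) = 1/(-½ + H) (I(H) = 1/(H - ½) = 1/(-½ + H))
X = 42/5 (X = 8 + 2/(-1 + 2*3) = 8 + 2/(-1 + 6) = 8 + 2/5 = 8 + 2*(⅕) = 8 + ⅖ = 42/5 ≈ 8.4000)
q(g, z) = g/z (q(g, z) = (2*g)/((2*z)) = (2*g)*(1/(2*z)) = g/z)
G(J) = 7/5 (G(J) = -7 + 42/5 = 7/5)
-38*G(q(5, -1)) = -38*7/5 = -266/5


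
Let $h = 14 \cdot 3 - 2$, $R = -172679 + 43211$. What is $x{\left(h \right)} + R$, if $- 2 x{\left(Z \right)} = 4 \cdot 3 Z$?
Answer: $-129708$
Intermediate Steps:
$R = -129468$
$h = 40$ ($h = 42 - 2 = 40$)
$x{\left(Z \right)} = - 6 Z$ ($x{\left(Z \right)} = - \frac{4 \cdot 3 Z}{2} = - \frac{12 Z}{2} = - 6 Z$)
$x{\left(h \right)} + R = \left(-6\right) 40 - 129468 = -240 - 129468 = -129708$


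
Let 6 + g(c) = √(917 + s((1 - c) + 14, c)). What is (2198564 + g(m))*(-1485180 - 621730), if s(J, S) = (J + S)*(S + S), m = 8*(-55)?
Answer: -4632163835780 - 2106910*I*√12283 ≈ -4.6322e+12 - 2.3351e+8*I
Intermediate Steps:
m = -440
s(J, S) = 2*S*(J + S) (s(J, S) = (J + S)*(2*S) = 2*S*(J + S))
g(c) = -6 + √(917 + 30*c) (g(c) = -6 + √(917 + 2*c*(((1 - c) + 14) + c)) = -6 + √(917 + 2*c*((15 - c) + c)) = -6 + √(917 + 2*c*15) = -6 + √(917 + 30*c))
(2198564 + g(m))*(-1485180 - 621730) = (2198564 + (-6 + √(917 + 30*(-440))))*(-1485180 - 621730) = (2198564 + (-6 + √(917 - 13200)))*(-2106910) = (2198564 + (-6 + √(-12283)))*(-2106910) = (2198564 + (-6 + I*√12283))*(-2106910) = (2198558 + I*√12283)*(-2106910) = -4632163835780 - 2106910*I*√12283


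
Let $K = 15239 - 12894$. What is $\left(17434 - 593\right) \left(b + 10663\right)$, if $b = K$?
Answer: $219067728$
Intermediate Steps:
$K = 2345$ ($K = 15239 - 12894 = 2345$)
$b = 2345$
$\left(17434 - 593\right) \left(b + 10663\right) = \left(17434 - 593\right) \left(2345 + 10663\right) = 16841 \cdot 13008 = 219067728$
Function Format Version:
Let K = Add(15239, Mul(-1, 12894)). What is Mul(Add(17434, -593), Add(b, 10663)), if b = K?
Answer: 219067728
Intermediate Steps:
K = 2345 (K = Add(15239, -12894) = 2345)
b = 2345
Mul(Add(17434, -593), Add(b, 10663)) = Mul(Add(17434, -593), Add(2345, 10663)) = Mul(16841, 13008) = 219067728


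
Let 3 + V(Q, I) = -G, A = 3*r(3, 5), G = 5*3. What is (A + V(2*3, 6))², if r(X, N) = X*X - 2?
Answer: 9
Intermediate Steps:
G = 15
r(X, N) = -2 + X² (r(X, N) = X² - 2 = -2 + X²)
A = 21 (A = 3*(-2 + 3²) = 3*(-2 + 9) = 3*7 = 21)
V(Q, I) = -18 (V(Q, I) = -3 - 1*15 = -3 - 15 = -18)
(A + V(2*3, 6))² = (21 - 18)² = 3² = 9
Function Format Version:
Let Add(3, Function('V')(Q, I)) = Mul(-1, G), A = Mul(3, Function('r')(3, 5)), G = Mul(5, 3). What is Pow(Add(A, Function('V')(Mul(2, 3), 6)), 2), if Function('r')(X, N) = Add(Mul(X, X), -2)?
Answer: 9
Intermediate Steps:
G = 15
Function('r')(X, N) = Add(-2, Pow(X, 2)) (Function('r')(X, N) = Add(Pow(X, 2), -2) = Add(-2, Pow(X, 2)))
A = 21 (A = Mul(3, Add(-2, Pow(3, 2))) = Mul(3, Add(-2, 9)) = Mul(3, 7) = 21)
Function('V')(Q, I) = -18 (Function('V')(Q, I) = Add(-3, Mul(-1, 15)) = Add(-3, -15) = -18)
Pow(Add(A, Function('V')(Mul(2, 3), 6)), 2) = Pow(Add(21, -18), 2) = Pow(3, 2) = 9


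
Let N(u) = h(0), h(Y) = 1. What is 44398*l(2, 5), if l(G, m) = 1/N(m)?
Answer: 44398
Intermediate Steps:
N(u) = 1
l(G, m) = 1 (l(G, m) = 1/1 = 1)
44398*l(2, 5) = 44398*1 = 44398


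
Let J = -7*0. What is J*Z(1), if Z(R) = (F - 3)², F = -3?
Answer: 0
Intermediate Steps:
Z(R) = 36 (Z(R) = (-3 - 3)² = (-6)² = 36)
J = 0
J*Z(1) = 0*36 = 0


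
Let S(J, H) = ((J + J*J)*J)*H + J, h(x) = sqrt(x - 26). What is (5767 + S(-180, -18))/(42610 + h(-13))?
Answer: 4448415270070/1815612139 - 104398387*I*sqrt(39)/1815612139 ≈ 2450.1 - 0.35909*I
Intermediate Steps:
h(x) = sqrt(-26 + x)
S(J, H) = J + H*J*(J + J**2) (S(J, H) = ((J + J**2)*J)*H + J = (J*(J + J**2))*H + J = H*J*(J + J**2) + J = J + H*J*(J + J**2))
(5767 + S(-180, -18))/(42610 + h(-13)) = (5767 - 180*(1 - 18*(-180) - 18*(-180)**2))/(42610 + sqrt(-26 - 13)) = (5767 - 180*(1 + 3240 - 18*32400))/(42610 + sqrt(-39)) = (5767 - 180*(1 + 3240 - 583200))/(42610 + I*sqrt(39)) = (5767 - 180*(-579959))/(42610 + I*sqrt(39)) = (5767 + 104392620)/(42610 + I*sqrt(39)) = 104398387/(42610 + I*sqrt(39))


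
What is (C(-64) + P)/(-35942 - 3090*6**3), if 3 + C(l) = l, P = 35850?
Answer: -35783/703382 ≈ -0.050873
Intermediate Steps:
C(l) = -3 + l
(C(-64) + P)/(-35942 - 3090*6**3) = ((-3 - 64) + 35850)/(-35942 - 3090*6**3) = (-67 + 35850)/(-35942 - 3090*216) = 35783/(-35942 - 667440) = 35783/(-703382) = 35783*(-1/703382) = -35783/703382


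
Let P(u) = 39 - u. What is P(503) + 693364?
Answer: 692900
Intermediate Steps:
P(503) + 693364 = (39 - 1*503) + 693364 = (39 - 503) + 693364 = -464 + 693364 = 692900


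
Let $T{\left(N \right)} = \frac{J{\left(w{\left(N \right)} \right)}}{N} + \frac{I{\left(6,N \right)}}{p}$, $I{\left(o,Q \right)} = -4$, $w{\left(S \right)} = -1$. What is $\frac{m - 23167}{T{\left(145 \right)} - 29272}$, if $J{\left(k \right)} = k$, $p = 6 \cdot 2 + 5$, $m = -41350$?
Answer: $\frac{159034405}{72156077} \approx 2.204$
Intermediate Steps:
$p = 17$ ($p = 12 + 5 = 17$)
$T{\left(N \right)} = - \frac{4}{17} - \frac{1}{N}$ ($T{\left(N \right)} = - \frac{1}{N} - \frac{4}{17} = - \frac{4}{17} - \frac{1}{N}$)
$\frac{m - 23167}{T{\left(145 \right)} - 29272} = \frac{-41350 - 23167}{\left(- \frac{4}{17} - \frac{1}{145}\right) - 29272} = - \frac{64517}{\left(- \frac{4}{17} - \frac{1}{145}\right) - 29272} = - \frac{64517}{- \frac{597}{2465} - 29272} = - \frac{64517}{- \frac{72156077}{2465}} = \left(-64517\right) \left(- \frac{2465}{72156077}\right) = \frac{159034405}{72156077}$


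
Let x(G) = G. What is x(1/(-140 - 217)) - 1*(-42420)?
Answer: 15143939/357 ≈ 42420.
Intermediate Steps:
x(1/(-140 - 217)) - 1*(-42420) = 1/(-140 - 217) - 1*(-42420) = 1/(-357) + 42420 = -1/357 + 42420 = 15143939/357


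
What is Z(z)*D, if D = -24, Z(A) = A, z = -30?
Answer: 720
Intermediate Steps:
Z(z)*D = -30*(-24) = 720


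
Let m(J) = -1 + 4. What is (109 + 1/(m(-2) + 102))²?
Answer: 131010916/11025 ≈ 11883.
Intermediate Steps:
m(J) = 3
(109 + 1/(m(-2) + 102))² = (109 + 1/(3 + 102))² = (109 + 1/105)² = (11446/105)² = 131010916/11025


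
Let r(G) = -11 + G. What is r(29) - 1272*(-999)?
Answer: 1270746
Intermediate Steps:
r(29) - 1272*(-999) = (-11 + 29) - 1272*(-999) = 18 + 1270728 = 1270746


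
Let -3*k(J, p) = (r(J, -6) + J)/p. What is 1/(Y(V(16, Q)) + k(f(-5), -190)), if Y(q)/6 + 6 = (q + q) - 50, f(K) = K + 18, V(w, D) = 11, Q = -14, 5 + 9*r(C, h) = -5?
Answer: -5130/1046413 ≈ -0.0049025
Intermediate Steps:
r(C, h) = -10/9 (r(C, h) = -5/9 + (⅑)*(-5) = -5/9 - 5/9 = -10/9)
f(K) = 18 + K
k(J, p) = -(-10/9 + J)/(3*p)
Y(q) = -336 + 12*q (Y(q) = -36 + 6*((q + q) - 50) = -36 + 6*(2*q - 50) = -36 + 6*(-50 + 2*q) = -36 + (-300 + 12*q) = -336 + 12*q)
1/(Y(V(16, Q)) + k(f(-5), -190)) = 1/((-336 + 12*11) + (1/27)*(10 - 9*(18 - 5))/(-190)) = 1/((-336 + 132) + (1/27)*(-1/190)*(10 - 9*13)) = 1/(-204 + (1/27)*(-1/190)*(10 - 117)) = 1/(-204 + (1/27)*(-1/190)*(-107)) = 1/(-204 + 107/5130) = 1/(-1046413/5130) = -5130/1046413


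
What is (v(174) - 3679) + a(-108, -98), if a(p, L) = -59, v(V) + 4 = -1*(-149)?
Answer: -3593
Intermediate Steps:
v(V) = 145 (v(V) = -4 - 1*(-149) = -4 + 149 = 145)
(v(174) - 3679) + a(-108, -98) = (145 - 3679) - 59 = -3534 - 59 = -3593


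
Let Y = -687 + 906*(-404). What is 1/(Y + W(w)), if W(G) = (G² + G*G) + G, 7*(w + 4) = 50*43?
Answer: -49/8948217 ≈ -5.4760e-6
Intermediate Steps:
w = 2122/7 (w = -4 + (50*43)/7 = -4 + (⅐)*2150 = -4 + 2150/7 = 2122/7 ≈ 303.14)
W(G) = G + 2*G² (W(G) = (G² + G²) + G = 2*G² + G = G + 2*G²)
Y = -366711 (Y = -687 - 366024 = -366711)
1/(Y + W(w)) = 1/(-366711 + 2122*(1 + 2*(2122/7))/7) = 1/(-366711 + 2122*(1 + 4244/7)/7) = 1/(-366711 + (2122/7)*(4251/7)) = 1/(-366711 + 9020622/49) = 1/(-8948217/49) = -49/8948217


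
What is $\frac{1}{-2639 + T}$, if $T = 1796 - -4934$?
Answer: $\frac{1}{4091} \approx 0.00024444$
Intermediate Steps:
$T = 6730$ ($T = 1796 + 4934 = 6730$)
$\frac{1}{-2639 + T} = \frac{1}{-2639 + 6730} = \frac{1}{4091}$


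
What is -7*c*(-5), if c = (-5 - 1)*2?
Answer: -420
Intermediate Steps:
c = -12 (c = -6*2 = -12)
-7*c*(-5) = -7*(-12)*(-5) = 84*(-5) = -420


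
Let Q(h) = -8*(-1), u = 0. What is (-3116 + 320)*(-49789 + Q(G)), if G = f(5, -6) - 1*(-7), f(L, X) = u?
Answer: 139187676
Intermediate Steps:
f(L, X) = 0
G = 7 (G = 0 - 1*(-7) = 0 + 7 = 7)
Q(h) = 8
(-3116 + 320)*(-49789 + Q(G)) = (-3116 + 320)*(-49789 + 8) = -2796*(-49781) = 139187676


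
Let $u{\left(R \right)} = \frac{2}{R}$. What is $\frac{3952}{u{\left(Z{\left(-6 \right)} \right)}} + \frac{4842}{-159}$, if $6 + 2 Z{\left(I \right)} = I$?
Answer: $- \frac{629982}{53} \approx -11886.0$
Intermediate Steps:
$Z{\left(I \right)} = -3 + \frac{I}{2}$
$\frac{3952}{u{\left(Z{\left(-6 \right)} \right)}} + \frac{4842}{-159} = \frac{3952}{2 \frac{1}{-3 + \frac{1}{2} \left(-6\right)}} + \frac{4842}{-159} = \frac{3952}{2 \frac{1}{-3 - 3}} + 4842 \left(- \frac{1}{159}\right) = \frac{3952}{2 \frac{1}{-6}} - \frac{1614}{53} = \frac{3952}{2 \left(- \frac{1}{6}\right)} - \frac{1614}{53} = \frac{3952}{- \frac{1}{3}} - \frac{1614}{53} = 3952 \left(-3\right) - \frac{1614}{53} = -11856 - \frac{1614}{53} = - \frac{629982}{53}$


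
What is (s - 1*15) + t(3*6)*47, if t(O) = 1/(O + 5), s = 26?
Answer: 300/23 ≈ 13.043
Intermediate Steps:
t(O) = 1/(5 + O)
(s - 1*15) + t(3*6)*47 = (26 - 1*15) + 47/(5 + 3*6) = (26 - 15) + 47/(5 + 18) = 11 + 47/23 = 300/23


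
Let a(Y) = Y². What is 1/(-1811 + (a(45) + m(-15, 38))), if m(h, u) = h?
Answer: 1/199 ≈ 0.0050251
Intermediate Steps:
1/(-1811 + (a(45) + m(-15, 38))) = 1/(-1811 + (45² - 15)) = 1/(-1811 + (2025 - 15)) = 1/(-1811 + 2010) = 1/199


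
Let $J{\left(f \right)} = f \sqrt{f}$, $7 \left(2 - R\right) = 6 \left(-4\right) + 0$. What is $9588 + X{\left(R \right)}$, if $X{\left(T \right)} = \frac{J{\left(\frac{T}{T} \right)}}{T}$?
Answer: $\frac{364351}{38} \approx 9588.2$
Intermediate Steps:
$R = \frac{38}{7}$ ($R = 2 - \frac{6 \left(-4\right) + 0}{7} = 2 - \frac{-24 + 0}{7} = 2 - - \frac{24}{7} = 2 + \frac{24}{7} = \frac{38}{7} \approx 5.4286$)
$J{\left(f \right)} = f^{\frac{3}{2}}$
$X{\left(T \right)} = \frac{1}{T}$ ($X{\left(T \right)} = \frac{\left(\frac{T}{T}\right)^{\frac{3}{2}}}{T} = \frac{1^{\frac{3}{2}}}{T} = 1 \frac{1}{T} = \frac{1}{T}$)
$9588 + X{\left(R \right)} = 9588 + \frac{1}{\frac{38}{7}} = 9588 + \frac{7}{38} = \frac{364351}{38}$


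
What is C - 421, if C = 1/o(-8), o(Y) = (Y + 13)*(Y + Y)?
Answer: -33681/80 ≈ -421.01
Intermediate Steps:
o(Y) = 2*Y*(13 + Y) (o(Y) = (13 + Y)*(2*Y) = 2*Y*(13 + Y))
C = -1/80 (C = 1/(2*(-8)*(13 - 8)) = 1/(2*(-8)*5) = 1/(-80) = -1/80 ≈ -0.012500)
C - 421 = -1/80 - 421 = -33681/80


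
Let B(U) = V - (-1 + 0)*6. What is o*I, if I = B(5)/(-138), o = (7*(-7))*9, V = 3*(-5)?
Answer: -1323/46 ≈ -28.761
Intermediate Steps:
V = -15
B(U) = -9 (B(U) = -15 - (-1 + 0)*6 = -15 - (-1)*6 = -15 - 1*(-6) = -15 + 6 = -9)
o = -441 (o = -49*9 = -441)
I = 3/46 (I = -9/(-138) = -9*(-1/138) = 3/46 ≈ 0.065217)
o*I = -441*3/46 = -1323/46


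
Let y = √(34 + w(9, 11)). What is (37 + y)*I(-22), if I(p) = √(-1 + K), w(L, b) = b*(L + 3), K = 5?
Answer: 74 + 2*√166 ≈ 99.768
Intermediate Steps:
w(L, b) = b*(3 + L)
y = √166 (y = √(34 + 11*(3 + 9)) = √(34 + 11*12) = √(34 + 132) = √166 ≈ 12.884)
I(p) = 2 (I(p) = √(-1 + 5) = √4 = 2)
(37 + y)*I(-22) = (37 + √166)*2 = 74 + 2*√166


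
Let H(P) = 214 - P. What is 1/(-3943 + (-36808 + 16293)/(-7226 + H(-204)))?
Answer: -6808/26823429 ≈ -0.00025381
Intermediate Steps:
1/(-3943 + (-36808 + 16293)/(-7226 + H(-204))) = 1/(-3943 + (-36808 + 16293)/(-7226 + (214 - 1*(-204)))) = 1/(-3943 - 20515/(-7226 + (214 + 204))) = 1/(-3943 - 20515/(-7226 + 418)) = 1/(-3943 - 20515/(-6808)) = 1/(-3943 - 20515*(-1/6808)) = 1/(-3943 + 20515/6808) = 1/(-26823429/6808) = -6808/26823429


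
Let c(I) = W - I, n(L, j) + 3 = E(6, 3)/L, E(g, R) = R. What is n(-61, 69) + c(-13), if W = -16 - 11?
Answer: -1040/61 ≈ -17.049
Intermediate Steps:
W = -27
n(L, j) = -3 + 3/L
c(I) = -27 - I
n(-61, 69) + c(-13) = (-3 + 3/(-61)) + (-27 - 1*(-13)) = (-3 + 3*(-1/61)) + (-27 + 13) = (-3 - 3/61) - 14 = -186/61 - 14 = -1040/61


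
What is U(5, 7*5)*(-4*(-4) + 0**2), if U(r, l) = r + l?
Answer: 640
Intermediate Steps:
U(r, l) = l + r
U(5, 7*5)*(-4*(-4) + 0**2) = (7*5 + 5)*(-4*(-4) + 0**2) = (35 + 5)*(16 + 0) = 40*16 = 640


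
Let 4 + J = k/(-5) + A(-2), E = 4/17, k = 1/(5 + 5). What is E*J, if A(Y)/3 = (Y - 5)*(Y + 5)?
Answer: -6702/425 ≈ -15.769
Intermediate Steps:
A(Y) = 3*(-5 + Y)*(5 + Y) (A(Y) = 3*((Y - 5)*(Y + 5)) = 3*((-5 + Y)*(5 + Y)) = 3*(-5 + Y)*(5 + Y))
k = ⅒ (k = 1/10 = ⅒ ≈ 0.10000)
E = 4/17 (E = 4*(1/17) = 4/17 ≈ 0.23529)
J = -3351/50 (J = -4 + ((⅒)/(-5) + (-75 + 3*(-2)²)) = -4 + ((⅒)*(-⅕) + (-75 + 3*4)) = -4 + (-1/50 + (-75 + 12)) = -4 + (-1/50 - 63) = -4 - 3151/50 = -3351/50 ≈ -67.020)
E*J = (4/17)*(-3351/50) = -6702/425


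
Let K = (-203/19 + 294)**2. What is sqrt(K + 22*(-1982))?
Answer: 1627*sqrt(5)/19 ≈ 191.48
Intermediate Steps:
K = 28976689/361 (K = (-203*1/19 + 294)**2 = (-203/19 + 294)**2 = (5383/19)**2 = 28976689/361 ≈ 80268.)
sqrt(K + 22*(-1982)) = sqrt(28976689/361 + 22*(-1982)) = sqrt(28976689/361 - 43604) = sqrt(13235645/361) = 1627*sqrt(5)/19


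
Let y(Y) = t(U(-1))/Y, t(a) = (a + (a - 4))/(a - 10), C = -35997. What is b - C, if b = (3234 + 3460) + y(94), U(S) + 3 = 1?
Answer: 6019432/141 ≈ 42691.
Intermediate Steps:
U(S) = -2 (U(S) = -3 + 1 = -2)
t(a) = (-4 + 2*a)/(-10 + a) (t(a) = (a + (-4 + a))/(-10 + a) = (-4 + 2*a)/(-10 + a))
y(Y) = 2/(3*Y) (y(Y) = (2*(-2 - 2)/(-10 - 2))/Y = (2*(-4)/(-12))/Y = (2*(-1/12)*(-4))/Y = 2/(3*Y))
b = 943855/141 (b = (3234 + 3460) + (⅔)/94 = 6694 + (⅔)*(1/94) = 6694 + 1/141 = 943855/141 ≈ 6694.0)
b - C = 943855/141 - 1*(-35997) = 943855/141 + 35997 = 6019432/141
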